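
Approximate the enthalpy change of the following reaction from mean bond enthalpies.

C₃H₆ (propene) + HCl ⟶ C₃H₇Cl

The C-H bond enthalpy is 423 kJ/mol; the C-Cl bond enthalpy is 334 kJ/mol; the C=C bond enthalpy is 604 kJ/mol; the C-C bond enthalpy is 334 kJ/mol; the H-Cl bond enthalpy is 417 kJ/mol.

Bonds broken (reactants):
  C-C: 1 × 334 = 334
  C-H: 6 × 423 = 2538
  C=C: 1 × 604 = 604
  H-Cl: 1 × 417 = 417
  Σ(broken) = 3893 kJ
Bonds formed (products):
  C-C: 2 × 334 = 668
  C-Cl: 1 × 334 = 334
  C-H: 7 × 423 = 2961
  Σ(formed) = 3963 kJ
ΔH = Σ(broken) − Σ(formed) = 3893 − 3963 = −70 kJ

ΔH ≈ −70 kJ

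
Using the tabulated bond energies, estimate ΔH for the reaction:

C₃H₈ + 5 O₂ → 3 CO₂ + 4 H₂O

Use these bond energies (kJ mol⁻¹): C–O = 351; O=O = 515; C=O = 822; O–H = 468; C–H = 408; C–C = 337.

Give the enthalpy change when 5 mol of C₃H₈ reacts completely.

ΔH = −10815 kJ

Bonds broken (reactants):
  C–C: 2 × 337 = 674
  C–H: 8 × 408 = 3264
  O=O: 5 × 515 = 2575
  Σ(broken) = 6513 kJ
Bonds formed (products):
  C=O: 6 × 822 = 4932
  O–H: 8 × 468 = 3744
  Σ(formed) = 8676 kJ
ΔH = Σ(broken) − Σ(formed) = 6513 − 8676 = −2163 kJ
For 5× the reaction as written: 5 × (−2163) = −10815 kJ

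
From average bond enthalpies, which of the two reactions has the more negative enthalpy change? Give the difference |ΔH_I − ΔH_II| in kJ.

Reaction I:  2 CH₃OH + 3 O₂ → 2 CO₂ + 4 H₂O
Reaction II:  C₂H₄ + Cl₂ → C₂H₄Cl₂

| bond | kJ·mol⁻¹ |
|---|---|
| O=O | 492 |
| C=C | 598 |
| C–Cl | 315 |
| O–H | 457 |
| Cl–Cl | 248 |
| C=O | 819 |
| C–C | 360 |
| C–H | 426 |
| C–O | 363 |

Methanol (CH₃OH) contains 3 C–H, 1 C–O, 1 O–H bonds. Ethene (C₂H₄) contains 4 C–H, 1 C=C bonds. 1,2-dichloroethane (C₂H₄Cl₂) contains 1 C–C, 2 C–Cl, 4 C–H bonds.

Reaction I, by 1116 kJ

Reaction I:
  Bonds broken (reactants):
    C–H: 6 × 426 = 2556
    C–O: 2 × 363 = 726
    O–H: 2 × 457 = 914
    O=O: 3 × 492 = 1476
    Σ(broken) = 5672 kJ
  Bonds formed (products):
    C=O: 4 × 819 = 3276
    O–H: 8 × 457 = 3656
    Σ(formed) = 6932 kJ
  ΔH_I = 5672 − 6932 = −1260 kJ
Reaction II:
  Bonds broken (reactants):
    C–H: 4 × 426 = 1704
    C=C: 1 × 598 = 598
    Cl–Cl: 1 × 248 = 248
    Σ(broken) = 2550 kJ
  Bonds formed (products):
    C–C: 1 × 360 = 360
    C–Cl: 2 × 315 = 630
    C–H: 4 × 426 = 1704
    Σ(formed) = 2694 kJ
  ΔH_II = 2550 − 2694 = −144 kJ
ΔH_I − ΔH_II = −1116 kJ, so reaction I has the more negative ΔH; |ΔH_I − ΔH_II| = 1116 kJ.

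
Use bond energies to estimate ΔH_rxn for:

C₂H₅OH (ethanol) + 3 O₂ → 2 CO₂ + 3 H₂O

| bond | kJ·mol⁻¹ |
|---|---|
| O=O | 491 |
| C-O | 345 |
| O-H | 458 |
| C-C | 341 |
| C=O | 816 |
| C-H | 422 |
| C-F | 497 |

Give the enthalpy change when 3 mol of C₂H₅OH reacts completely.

Bonds broken (reactants):
  C-C: 1 × 341 = 341
  C-H: 5 × 422 = 2110
  C-O: 1 × 345 = 345
  O-H: 1 × 458 = 458
  O=O: 3 × 491 = 1473
  Σ(broken) = 4727 kJ
Bonds formed (products):
  C=O: 4 × 816 = 3264
  O-H: 6 × 458 = 2748
  Σ(formed) = 6012 kJ
ΔH = Σ(broken) − Σ(formed) = 4727 − 6012 = −1285 kJ
For 3× the reaction as written: 3 × (−1285) = −3855 kJ

ΔH = −3855 kJ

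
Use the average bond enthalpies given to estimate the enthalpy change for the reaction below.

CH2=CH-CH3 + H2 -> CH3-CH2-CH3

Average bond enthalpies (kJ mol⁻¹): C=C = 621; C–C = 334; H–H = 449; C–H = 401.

ΔH ≈ −66 kJ

Bonds broken (reactants):
  C–C: 1 × 334 = 334
  C–H: 6 × 401 = 2406
  C=C: 1 × 621 = 621
  H–H: 1 × 449 = 449
  Σ(broken) = 3810 kJ
Bonds formed (products):
  C–C: 2 × 334 = 668
  C–H: 8 × 401 = 3208
  Σ(formed) = 3876 kJ
ΔH = Σ(broken) − Σ(formed) = 3810 − 3876 = −66 kJ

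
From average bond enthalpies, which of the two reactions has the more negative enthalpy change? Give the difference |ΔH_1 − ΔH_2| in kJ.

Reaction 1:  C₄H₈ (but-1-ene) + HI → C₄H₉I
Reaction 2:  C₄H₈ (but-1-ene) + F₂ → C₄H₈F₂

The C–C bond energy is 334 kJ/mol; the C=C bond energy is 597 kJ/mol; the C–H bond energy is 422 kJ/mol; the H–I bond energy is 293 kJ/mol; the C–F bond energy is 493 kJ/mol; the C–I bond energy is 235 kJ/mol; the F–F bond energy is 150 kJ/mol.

Reaction 2, by 472 kJ

Reaction 1:
  Bonds broken (reactants):
    C–C: 2 × 334 = 668
    C–H: 8 × 422 = 3376
    C=C: 1 × 597 = 597
    H–I: 1 × 293 = 293
    Σ(broken) = 4934 kJ
  Bonds formed (products):
    C–C: 3 × 334 = 1002
    C–H: 9 × 422 = 3798
    C–I: 1 × 235 = 235
    Σ(formed) = 5035 kJ
  ΔH_1 = 4934 − 5035 = −101 kJ
Reaction 2:
  Bonds broken (reactants):
    C–C: 2 × 334 = 668
    C–H: 8 × 422 = 3376
    C=C: 1 × 597 = 597
    F–F: 1 × 150 = 150
    Σ(broken) = 4791 kJ
  Bonds formed (products):
    C–C: 3 × 334 = 1002
    C–F: 2 × 493 = 986
    C–H: 8 × 422 = 3376
    Σ(formed) = 5364 kJ
  ΔH_2 = 4791 − 5364 = −573 kJ
ΔH_1 − ΔH_2 = +472 kJ, so reaction 2 has the more negative ΔH; |ΔH_1 − ΔH_2| = 472 kJ.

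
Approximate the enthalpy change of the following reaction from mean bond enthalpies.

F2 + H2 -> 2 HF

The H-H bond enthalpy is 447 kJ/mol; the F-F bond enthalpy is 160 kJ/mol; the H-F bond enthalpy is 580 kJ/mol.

ΔH ≈ −553 kJ

Bonds broken (reactants):
  F-F: 1 × 160 = 160
  H-H: 1 × 447 = 447
  Σ(broken) = 607 kJ
Bonds formed (products):
  H-F: 2 × 580 = 1160
  Σ(formed) = 1160 kJ
ΔH = Σ(broken) − Σ(formed) = 607 − 1160 = −553 kJ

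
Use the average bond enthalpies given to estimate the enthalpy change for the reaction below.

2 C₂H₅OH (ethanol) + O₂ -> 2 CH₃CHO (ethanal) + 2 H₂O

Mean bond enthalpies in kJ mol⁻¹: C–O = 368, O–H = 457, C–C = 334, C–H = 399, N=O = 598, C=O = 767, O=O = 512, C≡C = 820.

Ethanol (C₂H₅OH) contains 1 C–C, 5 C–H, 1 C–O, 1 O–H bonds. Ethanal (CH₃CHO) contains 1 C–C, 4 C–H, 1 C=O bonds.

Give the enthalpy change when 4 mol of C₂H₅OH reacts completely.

ΔH = −804 kJ

Bonds broken (reactants):
  C–C: 2 × 334 = 668
  C–H: 10 × 399 = 3990
  C–O: 2 × 368 = 736
  O–H: 2 × 457 = 914
  O=O: 1 × 512 = 512
  Σ(broken) = 6820 kJ
Bonds formed (products):
  C–C: 2 × 334 = 668
  C–H: 8 × 399 = 3192
  C=O: 2 × 767 = 1534
  O–H: 4 × 457 = 1828
  Σ(formed) = 7222 kJ
ΔH = Σ(broken) − Σ(formed) = 6820 − 7222 = −402 kJ
For 2× the reaction as written: 2 × (−402) = −804 kJ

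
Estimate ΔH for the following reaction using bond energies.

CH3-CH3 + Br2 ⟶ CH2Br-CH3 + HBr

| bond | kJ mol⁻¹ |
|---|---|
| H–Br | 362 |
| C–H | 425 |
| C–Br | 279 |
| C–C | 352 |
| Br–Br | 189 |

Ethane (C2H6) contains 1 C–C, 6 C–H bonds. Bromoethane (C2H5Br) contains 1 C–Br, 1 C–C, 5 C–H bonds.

Bonds broken (reactants):
  Br–Br: 1 × 189 = 189
  C–C: 1 × 352 = 352
  C–H: 6 × 425 = 2550
  Σ(broken) = 3091 kJ
Bonds formed (products):
  C–Br: 1 × 279 = 279
  C–C: 1 × 352 = 352
  C–H: 5 × 425 = 2125
  H–Br: 1 × 362 = 362
  Σ(formed) = 3118 kJ
ΔH = Σ(broken) − Σ(formed) = 3091 − 3118 = −27 kJ

ΔH ≈ −27 kJ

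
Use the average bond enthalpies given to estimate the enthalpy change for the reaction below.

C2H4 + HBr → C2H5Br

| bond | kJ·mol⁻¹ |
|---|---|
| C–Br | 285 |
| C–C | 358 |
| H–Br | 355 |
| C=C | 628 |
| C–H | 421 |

ΔH ≈ −81 kJ

Bonds broken (reactants):
  C–H: 4 × 421 = 1684
  C=C: 1 × 628 = 628
  H–Br: 1 × 355 = 355
  Σ(broken) = 2667 kJ
Bonds formed (products):
  C–Br: 1 × 285 = 285
  C–C: 1 × 358 = 358
  C–H: 5 × 421 = 2105
  Σ(formed) = 2748 kJ
ΔH = Σ(broken) − Σ(formed) = 2667 − 2748 = −81 kJ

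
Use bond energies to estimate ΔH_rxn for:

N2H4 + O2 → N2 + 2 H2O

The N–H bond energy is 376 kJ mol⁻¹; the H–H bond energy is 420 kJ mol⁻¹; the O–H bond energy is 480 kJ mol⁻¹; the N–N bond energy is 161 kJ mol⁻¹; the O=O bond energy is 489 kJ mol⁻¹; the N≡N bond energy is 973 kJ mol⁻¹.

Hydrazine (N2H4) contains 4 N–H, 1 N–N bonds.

ΔH ≈ −739 kJ

Bonds broken (reactants):
  N–H: 4 × 376 = 1504
  N–N: 1 × 161 = 161
  O=O: 1 × 489 = 489
  Σ(broken) = 2154 kJ
Bonds formed (products):
  N≡N: 1 × 973 = 973
  O–H: 4 × 480 = 1920
  Σ(formed) = 2893 kJ
ΔH = Σ(broken) − Σ(formed) = 2154 − 2893 = −739 kJ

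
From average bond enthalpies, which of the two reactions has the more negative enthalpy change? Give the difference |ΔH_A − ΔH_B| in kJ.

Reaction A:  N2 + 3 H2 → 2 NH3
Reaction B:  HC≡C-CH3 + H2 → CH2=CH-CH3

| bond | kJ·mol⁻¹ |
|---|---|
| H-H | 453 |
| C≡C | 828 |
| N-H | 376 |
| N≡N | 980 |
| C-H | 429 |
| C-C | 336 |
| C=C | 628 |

Reaction B, by 288 kJ

Reaction A:
  Bonds broken (reactants):
    H-H: 3 × 453 = 1359
    N≡N: 1 × 980 = 980
    Σ(broken) = 2339 kJ
  Bonds formed (products):
    N-H: 6 × 376 = 2256
    Σ(formed) = 2256 kJ
  ΔH_A = 2339 − 2256 = +83 kJ
Reaction B:
  Bonds broken (reactants):
    C≡C: 1 × 828 = 828
    C-C: 1 × 336 = 336
    C-H: 4 × 429 = 1716
    H-H: 1 × 453 = 453
    Σ(broken) = 3333 kJ
  Bonds formed (products):
    C-C: 1 × 336 = 336
    C-H: 6 × 429 = 2574
    C=C: 1 × 628 = 628
    Σ(formed) = 3538 kJ
  ΔH_B = 3333 − 3538 = −205 kJ
ΔH_A − ΔH_B = +288 kJ, so reaction B has the more negative ΔH; |ΔH_A − ΔH_B| = 288 kJ.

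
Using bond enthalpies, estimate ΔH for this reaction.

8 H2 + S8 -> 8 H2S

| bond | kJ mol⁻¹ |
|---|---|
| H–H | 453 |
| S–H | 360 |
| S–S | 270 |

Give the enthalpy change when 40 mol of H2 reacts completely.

ΔH = +120 kJ

Bonds broken (reactants):
  H–H: 8 × 453 = 3624
  S–S: 8 × 270 = 2160
  Σ(broken) = 5784 kJ
Bonds formed (products):
  S–H: 16 × 360 = 5760
  Σ(formed) = 5760 kJ
ΔH = Σ(broken) − Σ(formed) = 5784 − 5760 = +24 kJ
For 5× the reaction as written: 5 × (+24) = +120 kJ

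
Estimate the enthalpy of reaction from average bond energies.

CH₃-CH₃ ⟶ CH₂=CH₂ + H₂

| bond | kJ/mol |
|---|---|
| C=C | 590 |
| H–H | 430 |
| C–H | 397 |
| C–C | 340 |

ΔH ≈ +114 kJ

Bonds broken (reactants):
  C–C: 1 × 340 = 340
  C–H: 6 × 397 = 2382
  Σ(broken) = 2722 kJ
Bonds formed (products):
  C–H: 4 × 397 = 1588
  C=C: 1 × 590 = 590
  H–H: 1 × 430 = 430
  Σ(formed) = 2608 kJ
ΔH = Σ(broken) − Σ(formed) = 2722 − 2608 = +114 kJ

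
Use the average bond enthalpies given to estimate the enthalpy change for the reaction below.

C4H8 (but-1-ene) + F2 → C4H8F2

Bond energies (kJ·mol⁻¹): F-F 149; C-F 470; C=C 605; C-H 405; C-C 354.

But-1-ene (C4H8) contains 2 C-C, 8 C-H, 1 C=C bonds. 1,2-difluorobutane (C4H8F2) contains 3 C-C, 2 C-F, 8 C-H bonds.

ΔH ≈ −540 kJ

Bonds broken (reactants):
  C-C: 2 × 354 = 708
  C-H: 8 × 405 = 3240
  C=C: 1 × 605 = 605
  F-F: 1 × 149 = 149
  Σ(broken) = 4702 kJ
Bonds formed (products):
  C-C: 3 × 354 = 1062
  C-F: 2 × 470 = 940
  C-H: 8 × 405 = 3240
  Σ(formed) = 5242 kJ
ΔH = Σ(broken) − Σ(formed) = 4702 − 5242 = −540 kJ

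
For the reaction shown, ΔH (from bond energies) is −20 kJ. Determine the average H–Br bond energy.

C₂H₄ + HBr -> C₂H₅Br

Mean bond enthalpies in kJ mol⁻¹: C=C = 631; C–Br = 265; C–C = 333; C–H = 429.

D(H–Br) ≈ 376 kJ/mol

Let D be the H–Br bond energy.
Σ(broken) = 4×429 + 1×631 + 1×D = 2347 + D
Σ(formed) = 1×265 + 1×333 + 5×429 = 2743
ΔH = Σ(broken) − Σ(formed) = (2347 + D) − (2743) = −396 + D
Setting this equal to −20 kJ gives D = 376 kJ/mol.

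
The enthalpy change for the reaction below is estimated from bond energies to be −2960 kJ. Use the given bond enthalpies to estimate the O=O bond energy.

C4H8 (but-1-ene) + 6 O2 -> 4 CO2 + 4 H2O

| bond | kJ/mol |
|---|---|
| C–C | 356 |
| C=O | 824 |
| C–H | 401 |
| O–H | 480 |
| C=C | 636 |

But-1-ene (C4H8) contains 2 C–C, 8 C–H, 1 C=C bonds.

Let D be the O=O bond energy.
Σ(broken) = 2×356 + 8×401 + 1×636 + 6×D = 4556 + 6D
Σ(formed) = 8×824 + 8×480 = 10432
ΔH = Σ(broken) − Σ(formed) = (4556 + 6D) − (10432) = −5876 + 6D
Setting this equal to −2960 kJ gives 6D = 2916, so D = 486 kJ/mol.

D(O=O) ≈ 486 kJ/mol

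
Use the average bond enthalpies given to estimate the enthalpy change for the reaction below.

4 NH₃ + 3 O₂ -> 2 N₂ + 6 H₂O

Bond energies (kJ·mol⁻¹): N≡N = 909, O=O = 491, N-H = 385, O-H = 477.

Bonds broken (reactants):
  N-H: 12 × 385 = 4620
  O=O: 3 × 491 = 1473
  Σ(broken) = 6093 kJ
Bonds formed (products):
  N≡N: 2 × 909 = 1818
  O-H: 12 × 477 = 5724
  Σ(formed) = 7542 kJ
ΔH = Σ(broken) − Σ(formed) = 6093 − 7542 = −1449 kJ

ΔH ≈ −1449 kJ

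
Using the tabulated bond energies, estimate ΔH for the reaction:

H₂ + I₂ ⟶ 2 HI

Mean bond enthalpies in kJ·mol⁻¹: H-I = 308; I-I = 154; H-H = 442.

Bonds broken (reactants):
  H-H: 1 × 442 = 442
  I-I: 1 × 154 = 154
  Σ(broken) = 596 kJ
Bonds formed (products):
  H-I: 2 × 308 = 616
  Σ(formed) = 616 kJ
ΔH = Σ(broken) − Σ(formed) = 596 − 616 = −20 kJ

ΔH ≈ −20 kJ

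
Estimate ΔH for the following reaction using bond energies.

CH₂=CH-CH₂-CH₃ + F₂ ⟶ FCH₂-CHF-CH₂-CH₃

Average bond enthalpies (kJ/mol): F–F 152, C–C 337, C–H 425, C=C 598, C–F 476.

Bonds broken (reactants):
  C–C: 2 × 337 = 674
  C–H: 8 × 425 = 3400
  C=C: 1 × 598 = 598
  F–F: 1 × 152 = 152
  Σ(broken) = 4824 kJ
Bonds formed (products):
  C–C: 3 × 337 = 1011
  C–F: 2 × 476 = 952
  C–H: 8 × 425 = 3400
  Σ(formed) = 5363 kJ
ΔH = Σ(broken) − Σ(formed) = 4824 − 5363 = −539 kJ

ΔH ≈ −539 kJ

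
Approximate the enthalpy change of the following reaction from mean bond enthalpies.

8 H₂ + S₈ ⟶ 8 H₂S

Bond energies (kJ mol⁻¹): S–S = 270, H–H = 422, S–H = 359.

Bonds broken (reactants):
  H–H: 8 × 422 = 3376
  S–S: 8 × 270 = 2160
  Σ(broken) = 5536 kJ
Bonds formed (products):
  S–H: 16 × 359 = 5744
  Σ(formed) = 5744 kJ
ΔH = Σ(broken) − Σ(formed) = 5536 − 5744 = −208 kJ

ΔH ≈ −208 kJ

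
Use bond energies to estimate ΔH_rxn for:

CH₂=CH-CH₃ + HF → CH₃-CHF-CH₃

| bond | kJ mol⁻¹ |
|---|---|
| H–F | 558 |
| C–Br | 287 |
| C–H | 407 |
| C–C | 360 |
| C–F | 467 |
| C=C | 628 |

Bonds broken (reactants):
  C–C: 1 × 360 = 360
  C–H: 6 × 407 = 2442
  C=C: 1 × 628 = 628
  H–F: 1 × 558 = 558
  Σ(broken) = 3988 kJ
Bonds formed (products):
  C–C: 2 × 360 = 720
  C–F: 1 × 467 = 467
  C–H: 7 × 407 = 2849
  Σ(formed) = 4036 kJ
ΔH = Σ(broken) − Σ(formed) = 3988 − 4036 = −48 kJ

ΔH ≈ −48 kJ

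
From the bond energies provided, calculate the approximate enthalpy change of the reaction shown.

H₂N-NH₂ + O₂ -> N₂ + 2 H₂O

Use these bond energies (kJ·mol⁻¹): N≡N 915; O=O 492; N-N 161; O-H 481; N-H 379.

Bonds broken (reactants):
  N-H: 4 × 379 = 1516
  N-N: 1 × 161 = 161
  O=O: 1 × 492 = 492
  Σ(broken) = 2169 kJ
Bonds formed (products):
  N≡N: 1 × 915 = 915
  O-H: 4 × 481 = 1924
  Σ(formed) = 2839 kJ
ΔH = Σ(broken) − Σ(formed) = 2169 − 2839 = −670 kJ

ΔH ≈ −670 kJ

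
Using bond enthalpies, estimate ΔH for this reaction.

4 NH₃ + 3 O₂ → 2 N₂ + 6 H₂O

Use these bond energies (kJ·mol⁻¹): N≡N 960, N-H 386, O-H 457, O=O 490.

ΔH ≈ −1302 kJ

Bonds broken (reactants):
  N-H: 12 × 386 = 4632
  O=O: 3 × 490 = 1470
  Σ(broken) = 6102 kJ
Bonds formed (products):
  N≡N: 2 × 960 = 1920
  O-H: 12 × 457 = 5484
  Σ(formed) = 7404 kJ
ΔH = Σ(broken) − Σ(formed) = 6102 − 7404 = −1302 kJ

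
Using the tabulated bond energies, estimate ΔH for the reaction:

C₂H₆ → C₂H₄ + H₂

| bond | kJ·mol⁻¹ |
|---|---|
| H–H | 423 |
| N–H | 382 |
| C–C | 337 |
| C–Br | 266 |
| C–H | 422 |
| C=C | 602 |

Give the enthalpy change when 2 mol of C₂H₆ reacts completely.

ΔH = +312 kJ

Bonds broken (reactants):
  C–C: 1 × 337 = 337
  C–H: 6 × 422 = 2532
  Σ(broken) = 2869 kJ
Bonds formed (products):
  C–H: 4 × 422 = 1688
  C=C: 1 × 602 = 602
  H–H: 1 × 423 = 423
  Σ(formed) = 2713 kJ
ΔH = Σ(broken) − Σ(formed) = 2869 − 2713 = +156 kJ
For 2× the reaction as written: 2 × (+156) = +312 kJ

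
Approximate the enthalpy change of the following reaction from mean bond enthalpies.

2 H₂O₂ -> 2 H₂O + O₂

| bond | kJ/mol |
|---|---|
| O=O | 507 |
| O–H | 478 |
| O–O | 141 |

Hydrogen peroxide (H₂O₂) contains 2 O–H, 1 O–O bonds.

Bonds broken (reactants):
  O–H: 4 × 478 = 1912
  O–O: 2 × 141 = 282
  Σ(broken) = 2194 kJ
Bonds formed (products):
  O–H: 4 × 478 = 1912
  O=O: 1 × 507 = 507
  Σ(formed) = 2419 kJ
ΔH = Σ(broken) − Σ(formed) = 2194 − 2419 = −225 kJ

ΔH ≈ −225 kJ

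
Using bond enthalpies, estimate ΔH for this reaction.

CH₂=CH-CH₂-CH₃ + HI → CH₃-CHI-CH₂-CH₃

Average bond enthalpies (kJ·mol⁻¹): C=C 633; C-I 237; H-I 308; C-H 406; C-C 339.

Bonds broken (reactants):
  C-C: 2 × 339 = 678
  C-H: 8 × 406 = 3248
  C=C: 1 × 633 = 633
  H-I: 1 × 308 = 308
  Σ(broken) = 4867 kJ
Bonds formed (products):
  C-C: 3 × 339 = 1017
  C-H: 9 × 406 = 3654
  C-I: 1 × 237 = 237
  Σ(formed) = 4908 kJ
ΔH = Σ(broken) − Σ(formed) = 4867 − 4908 = −41 kJ

ΔH ≈ −41 kJ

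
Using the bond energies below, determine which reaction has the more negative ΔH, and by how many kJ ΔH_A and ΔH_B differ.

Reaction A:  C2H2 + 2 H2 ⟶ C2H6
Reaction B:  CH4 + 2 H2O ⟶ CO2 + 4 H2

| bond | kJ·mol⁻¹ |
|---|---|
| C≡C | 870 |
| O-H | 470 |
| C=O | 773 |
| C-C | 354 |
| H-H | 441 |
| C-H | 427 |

Reaction A, by 588 kJ

Reaction A:
  Bonds broken (reactants):
    C≡C: 1 × 870 = 870
    C-H: 2 × 427 = 854
    H-H: 2 × 441 = 882
    Σ(broken) = 2606 kJ
  Bonds formed (products):
    C-C: 1 × 354 = 354
    C-H: 6 × 427 = 2562
    Σ(formed) = 2916 kJ
  ΔH_A = 2606 − 2916 = −310 kJ
Reaction B:
  Bonds broken (reactants):
    C-H: 4 × 427 = 1708
    O-H: 4 × 470 = 1880
    Σ(broken) = 3588 kJ
  Bonds formed (products):
    C=O: 2 × 773 = 1546
    H-H: 4 × 441 = 1764
    Σ(formed) = 3310 kJ
  ΔH_B = 3588 − 3310 = +278 kJ
ΔH_A − ΔH_B = −588 kJ, so reaction A has the more negative ΔH; |ΔH_A − ΔH_B| = 588 kJ.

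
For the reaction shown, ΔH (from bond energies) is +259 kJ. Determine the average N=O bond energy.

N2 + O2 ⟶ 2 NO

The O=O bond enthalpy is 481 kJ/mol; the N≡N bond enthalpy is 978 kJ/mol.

D(N=O) ≈ 600 kJ/mol

Let D be the N=O bond energy.
Σ(broken) = 1×978 + 1×481 = 1459
Σ(formed) = 2×D = 2D
ΔH = Σ(broken) − Σ(formed) = (1459) − (2D) = +1459 − 2D
Setting this equal to +259 kJ gives 2D = 1200, so D = 600 kJ/mol.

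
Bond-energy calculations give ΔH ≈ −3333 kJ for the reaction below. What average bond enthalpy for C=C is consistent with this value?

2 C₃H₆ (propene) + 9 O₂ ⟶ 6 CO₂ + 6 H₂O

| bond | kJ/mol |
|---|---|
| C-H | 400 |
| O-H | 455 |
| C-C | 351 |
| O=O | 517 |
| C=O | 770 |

D(C=C) ≈ 606 kJ/mol

Let D be the C=C bond energy.
Σ(broken) = 2×351 + 12×400 + 2×D + 9×517 = 10155 + 2D
Σ(formed) = 12×770 + 12×455 = 14700
ΔH = Σ(broken) − Σ(formed) = (10155 + 2D) − (14700) = −4545 + 2D
Setting this equal to −3333 kJ gives 2D = 1212, so D = 606 kJ/mol.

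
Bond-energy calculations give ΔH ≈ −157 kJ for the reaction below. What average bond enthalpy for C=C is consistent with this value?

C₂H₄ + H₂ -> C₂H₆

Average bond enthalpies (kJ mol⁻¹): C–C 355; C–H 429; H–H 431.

Let D be the C=C bond energy.
Σ(broken) = 4×429 + 1×D + 1×431 = 2147 + D
Σ(formed) = 1×355 + 6×429 = 2929
ΔH = Σ(broken) − Σ(formed) = (2147 + D) − (2929) = −782 + D
Setting this equal to −157 kJ gives D = 625 kJ/mol.

D(C=C) ≈ 625 kJ/mol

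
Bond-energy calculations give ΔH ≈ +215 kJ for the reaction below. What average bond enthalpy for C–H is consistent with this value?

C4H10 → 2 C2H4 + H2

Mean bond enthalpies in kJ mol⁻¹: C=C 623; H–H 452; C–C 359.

D(C–H) ≈ 418 kJ/mol

Let D be the C–H bond energy.
Σ(broken) = 3×359 + 10×D = 1077 + 10D
Σ(formed) = 8×D + 2×623 + 1×452 = 1698 + 8D
ΔH = Σ(broken) − Σ(formed) = (1077 + 10D) − (1698 + 8D) = −621 + 2D
Setting this equal to +215 kJ gives 2D = 836, so D = 418 kJ/mol.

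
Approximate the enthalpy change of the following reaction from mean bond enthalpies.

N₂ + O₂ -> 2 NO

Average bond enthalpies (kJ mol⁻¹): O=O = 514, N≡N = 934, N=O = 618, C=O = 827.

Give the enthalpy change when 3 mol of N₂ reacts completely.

ΔH = +636 kJ

Bonds broken (reactants):
  N≡N: 1 × 934 = 934
  O=O: 1 × 514 = 514
  Σ(broken) = 1448 kJ
Bonds formed (products):
  N=O: 2 × 618 = 1236
  Σ(formed) = 1236 kJ
ΔH = Σ(broken) − Σ(formed) = 1448 − 1236 = +212 kJ
For 3× the reaction as written: 3 × (+212) = +636 kJ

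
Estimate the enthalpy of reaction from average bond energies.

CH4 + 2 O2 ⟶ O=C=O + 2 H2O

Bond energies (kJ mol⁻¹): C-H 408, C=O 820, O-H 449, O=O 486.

Bonds broken (reactants):
  C-H: 4 × 408 = 1632
  O=O: 2 × 486 = 972
  Σ(broken) = 2604 kJ
Bonds formed (products):
  C=O: 2 × 820 = 1640
  O-H: 4 × 449 = 1796
  Σ(formed) = 3436 kJ
ΔH = Σ(broken) − Σ(formed) = 2604 − 3436 = −832 kJ

ΔH ≈ −832 kJ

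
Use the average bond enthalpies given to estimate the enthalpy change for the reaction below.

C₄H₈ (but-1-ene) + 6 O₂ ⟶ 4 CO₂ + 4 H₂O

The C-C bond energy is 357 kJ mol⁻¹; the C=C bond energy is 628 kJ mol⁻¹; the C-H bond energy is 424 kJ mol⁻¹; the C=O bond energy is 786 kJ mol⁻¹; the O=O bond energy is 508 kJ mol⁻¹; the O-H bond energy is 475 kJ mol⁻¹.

ΔH ≈ −2306 kJ

Bonds broken (reactants):
  C-C: 2 × 357 = 714
  C-H: 8 × 424 = 3392
  C=C: 1 × 628 = 628
  O=O: 6 × 508 = 3048
  Σ(broken) = 7782 kJ
Bonds formed (products):
  C=O: 8 × 786 = 6288
  O-H: 8 × 475 = 3800
  Σ(formed) = 10088 kJ
ΔH = Σ(broken) − Σ(formed) = 7782 − 10088 = −2306 kJ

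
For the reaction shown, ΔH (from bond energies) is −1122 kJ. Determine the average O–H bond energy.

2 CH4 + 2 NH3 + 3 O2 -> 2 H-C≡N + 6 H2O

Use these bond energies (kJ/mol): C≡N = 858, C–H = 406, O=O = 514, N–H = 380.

D(O–H) ≈ 472 kJ/mol

Let D be the O–H bond energy.
Σ(broken) = 8×406 + 6×380 + 3×514 = 7070
Σ(formed) = 2×858 + 2×406 + 12×D = 2528 + 12D
ΔH = Σ(broken) − Σ(formed) = (7070) − (2528 + 12D) = +4542 − 12D
Setting this equal to −1122 kJ gives 12D = 5664, so D = 472 kJ/mol.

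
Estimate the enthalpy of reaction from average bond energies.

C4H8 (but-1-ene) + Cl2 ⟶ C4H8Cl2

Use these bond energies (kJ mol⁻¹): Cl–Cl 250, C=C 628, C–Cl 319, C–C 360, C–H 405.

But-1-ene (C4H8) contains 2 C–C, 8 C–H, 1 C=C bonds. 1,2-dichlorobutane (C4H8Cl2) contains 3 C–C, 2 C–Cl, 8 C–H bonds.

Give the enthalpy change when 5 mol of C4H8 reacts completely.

ΔH = −600 kJ

Bonds broken (reactants):
  C–C: 2 × 360 = 720
  C–H: 8 × 405 = 3240
  C=C: 1 × 628 = 628
  Cl–Cl: 1 × 250 = 250
  Σ(broken) = 4838 kJ
Bonds formed (products):
  C–C: 3 × 360 = 1080
  C–Cl: 2 × 319 = 638
  C–H: 8 × 405 = 3240
  Σ(formed) = 4958 kJ
ΔH = Σ(broken) − Σ(formed) = 4838 − 4958 = −120 kJ
For 5× the reaction as written: 5 × (−120) = −600 kJ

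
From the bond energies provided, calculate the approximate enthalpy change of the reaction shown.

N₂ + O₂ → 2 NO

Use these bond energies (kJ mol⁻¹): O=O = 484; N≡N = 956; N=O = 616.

ΔH ≈ +208 kJ

Bonds broken (reactants):
  N≡N: 1 × 956 = 956
  O=O: 1 × 484 = 484
  Σ(broken) = 1440 kJ
Bonds formed (products):
  N=O: 2 × 616 = 1232
  Σ(formed) = 1232 kJ
ΔH = Σ(broken) − Σ(formed) = 1440 − 1232 = +208 kJ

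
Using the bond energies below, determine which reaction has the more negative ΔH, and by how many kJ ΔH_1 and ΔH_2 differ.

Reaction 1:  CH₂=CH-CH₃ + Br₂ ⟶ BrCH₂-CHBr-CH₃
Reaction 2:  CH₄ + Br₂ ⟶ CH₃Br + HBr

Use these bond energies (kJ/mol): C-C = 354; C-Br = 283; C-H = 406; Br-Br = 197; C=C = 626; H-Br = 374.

Reaction 1:
  Bonds broken (reactants):
    Br-Br: 1 × 197 = 197
    C-C: 1 × 354 = 354
    C-H: 6 × 406 = 2436
    C=C: 1 × 626 = 626
    Σ(broken) = 3613 kJ
  Bonds formed (products):
    C-Br: 2 × 283 = 566
    C-C: 2 × 354 = 708
    C-H: 6 × 406 = 2436
    Σ(formed) = 3710 kJ
  ΔH_1 = 3613 − 3710 = −97 kJ
Reaction 2:
  Bonds broken (reactants):
    Br-Br: 1 × 197 = 197
    C-H: 4 × 406 = 1624
    Σ(broken) = 1821 kJ
  Bonds formed (products):
    C-Br: 1 × 283 = 283
    C-H: 3 × 406 = 1218
    H-Br: 1 × 374 = 374
    Σ(formed) = 1875 kJ
  ΔH_2 = 1821 − 1875 = −54 kJ
ΔH_1 − ΔH_2 = −43 kJ, so reaction 1 has the more negative ΔH; |ΔH_1 − ΔH_2| = 43 kJ.

Reaction 1, by 43 kJ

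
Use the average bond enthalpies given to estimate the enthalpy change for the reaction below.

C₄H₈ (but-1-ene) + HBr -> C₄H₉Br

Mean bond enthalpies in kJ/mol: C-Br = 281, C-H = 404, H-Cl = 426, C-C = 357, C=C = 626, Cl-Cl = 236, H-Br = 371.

ΔH ≈ −45 kJ

Bonds broken (reactants):
  C-C: 2 × 357 = 714
  C-H: 8 × 404 = 3232
  C=C: 1 × 626 = 626
  H-Br: 1 × 371 = 371
  Σ(broken) = 4943 kJ
Bonds formed (products):
  C-Br: 1 × 281 = 281
  C-C: 3 × 357 = 1071
  C-H: 9 × 404 = 3636
  Σ(formed) = 4988 kJ
ΔH = Σ(broken) − Σ(formed) = 4943 − 4988 = −45 kJ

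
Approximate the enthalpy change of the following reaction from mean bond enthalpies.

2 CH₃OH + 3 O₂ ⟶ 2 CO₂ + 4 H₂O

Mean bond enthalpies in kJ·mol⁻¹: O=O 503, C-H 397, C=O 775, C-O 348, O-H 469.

Bonds broken (reactants):
  C-H: 6 × 397 = 2382
  C-O: 2 × 348 = 696
  O-H: 2 × 469 = 938
  O=O: 3 × 503 = 1509
  Σ(broken) = 5525 kJ
Bonds formed (products):
  C=O: 4 × 775 = 3100
  O-H: 8 × 469 = 3752
  Σ(formed) = 6852 kJ
ΔH = Σ(broken) − Σ(formed) = 5525 − 6852 = −1327 kJ

ΔH ≈ −1327 kJ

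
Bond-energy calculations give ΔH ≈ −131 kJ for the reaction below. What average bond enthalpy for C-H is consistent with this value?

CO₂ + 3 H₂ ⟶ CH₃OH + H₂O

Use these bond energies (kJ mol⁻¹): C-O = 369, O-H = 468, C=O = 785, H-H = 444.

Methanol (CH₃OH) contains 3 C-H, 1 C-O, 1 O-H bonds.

Let D be the C-H bond energy.
Σ(broken) = 2×785 + 3×444 = 2902
Σ(formed) = 3×D + 1×369 + 3×468 = 1773 + 3D
ΔH = Σ(broken) − Σ(formed) = (2902) − (1773 + 3D) = +1129 − 3D
Setting this equal to −131 kJ gives 3D = 1260, so D = 420 kJ/mol.

D(C-H) ≈ 420 kJ/mol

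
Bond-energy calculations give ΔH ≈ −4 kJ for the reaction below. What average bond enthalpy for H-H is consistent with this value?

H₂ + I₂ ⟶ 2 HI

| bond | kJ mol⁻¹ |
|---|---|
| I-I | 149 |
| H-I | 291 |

Let D be the H-H bond energy.
Σ(broken) = 1×D + 1×149 = 149 + D
Σ(formed) = 2×291 = 582
ΔH = Σ(broken) − Σ(formed) = (149 + D) − (582) = −433 + D
Setting this equal to −4 kJ gives D = 429 kJ/mol.

D(H-H) ≈ 429 kJ/mol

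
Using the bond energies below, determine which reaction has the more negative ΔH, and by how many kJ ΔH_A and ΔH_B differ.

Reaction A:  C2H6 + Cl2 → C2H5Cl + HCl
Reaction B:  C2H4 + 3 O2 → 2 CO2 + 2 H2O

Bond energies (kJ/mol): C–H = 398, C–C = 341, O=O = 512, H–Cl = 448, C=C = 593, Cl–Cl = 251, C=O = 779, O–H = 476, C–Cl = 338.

Reaction A:
  Bonds broken (reactants):
    C–C: 1 × 341 = 341
    C–H: 6 × 398 = 2388
    Cl–Cl: 1 × 251 = 251
    Σ(broken) = 2980 kJ
  Bonds formed (products):
    C–C: 1 × 341 = 341
    C–Cl: 1 × 338 = 338
    C–H: 5 × 398 = 1990
    H–Cl: 1 × 448 = 448
    Σ(formed) = 3117 kJ
  ΔH_A = 2980 − 3117 = −137 kJ
Reaction B:
  Bonds broken (reactants):
    C–H: 4 × 398 = 1592
    C=C: 1 × 593 = 593
    O=O: 3 × 512 = 1536
    Σ(broken) = 3721 kJ
  Bonds formed (products):
    C=O: 4 × 779 = 3116
    O–H: 4 × 476 = 1904
    Σ(formed) = 5020 kJ
  ΔH_B = 3721 − 5020 = −1299 kJ
ΔH_A − ΔH_B = +1162 kJ, so reaction B has the more negative ΔH; |ΔH_A − ΔH_B| = 1162 kJ.

Reaction B, by 1162 kJ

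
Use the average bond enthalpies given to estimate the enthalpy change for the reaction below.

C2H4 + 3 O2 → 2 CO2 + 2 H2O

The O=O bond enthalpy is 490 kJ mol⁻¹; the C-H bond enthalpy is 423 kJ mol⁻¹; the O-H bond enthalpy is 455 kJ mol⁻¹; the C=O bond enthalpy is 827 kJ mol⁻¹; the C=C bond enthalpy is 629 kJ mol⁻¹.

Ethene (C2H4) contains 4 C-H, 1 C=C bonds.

Bonds broken (reactants):
  C-H: 4 × 423 = 1692
  C=C: 1 × 629 = 629
  O=O: 3 × 490 = 1470
  Σ(broken) = 3791 kJ
Bonds formed (products):
  C=O: 4 × 827 = 3308
  O-H: 4 × 455 = 1820
  Σ(formed) = 5128 kJ
ΔH = Σ(broken) − Σ(formed) = 3791 − 5128 = −1337 kJ

ΔH ≈ −1337 kJ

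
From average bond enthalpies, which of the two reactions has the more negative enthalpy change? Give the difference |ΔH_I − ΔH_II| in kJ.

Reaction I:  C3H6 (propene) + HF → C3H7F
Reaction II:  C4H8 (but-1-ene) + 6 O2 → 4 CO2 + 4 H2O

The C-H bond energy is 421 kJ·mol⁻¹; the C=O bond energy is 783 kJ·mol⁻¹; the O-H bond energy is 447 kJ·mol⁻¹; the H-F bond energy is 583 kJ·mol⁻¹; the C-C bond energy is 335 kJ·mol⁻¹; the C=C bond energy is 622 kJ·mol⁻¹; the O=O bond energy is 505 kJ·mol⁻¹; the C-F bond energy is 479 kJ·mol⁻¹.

Reaction II, by 2120 kJ

Reaction I:
  Bonds broken (reactants):
    C-C: 1 × 335 = 335
    C-H: 6 × 421 = 2526
    C=C: 1 × 622 = 622
    H-F: 1 × 583 = 583
    Σ(broken) = 4066 kJ
  Bonds formed (products):
    C-C: 2 × 335 = 670
    C-F: 1 × 479 = 479
    C-H: 7 × 421 = 2947
    Σ(formed) = 4096 kJ
  ΔH_I = 4066 − 4096 = −30 kJ
Reaction II:
  Bonds broken (reactants):
    C-C: 2 × 335 = 670
    C-H: 8 × 421 = 3368
    C=C: 1 × 622 = 622
    O=O: 6 × 505 = 3030
    Σ(broken) = 7690 kJ
  Bonds formed (products):
    C=O: 8 × 783 = 6264
    O-H: 8 × 447 = 3576
    Σ(formed) = 9840 kJ
  ΔH_II = 7690 − 9840 = −2150 kJ
ΔH_I − ΔH_II = +2120 kJ, so reaction II has the more negative ΔH; |ΔH_I − ΔH_II| = 2120 kJ.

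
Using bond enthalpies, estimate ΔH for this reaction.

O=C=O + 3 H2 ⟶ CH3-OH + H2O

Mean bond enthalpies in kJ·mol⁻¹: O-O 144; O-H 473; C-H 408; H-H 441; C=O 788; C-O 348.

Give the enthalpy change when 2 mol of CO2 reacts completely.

Bonds broken (reactants):
  C=O: 2 × 788 = 1576
  H-H: 3 × 441 = 1323
  Σ(broken) = 2899 kJ
Bonds formed (products):
  C-H: 3 × 408 = 1224
  C-O: 1 × 348 = 348
  O-H: 3 × 473 = 1419
  Σ(formed) = 2991 kJ
ΔH = Σ(broken) − Σ(formed) = 2899 − 2991 = −92 kJ
For 2× the reaction as written: 2 × (−92) = −184 kJ

ΔH = −184 kJ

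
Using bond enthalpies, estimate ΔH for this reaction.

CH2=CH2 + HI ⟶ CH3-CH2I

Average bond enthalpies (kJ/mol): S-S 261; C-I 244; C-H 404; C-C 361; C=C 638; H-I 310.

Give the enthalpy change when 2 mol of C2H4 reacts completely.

ΔH = −122 kJ

Bonds broken (reactants):
  C-H: 4 × 404 = 1616
  C=C: 1 × 638 = 638
  H-I: 1 × 310 = 310
  Σ(broken) = 2564 kJ
Bonds formed (products):
  C-C: 1 × 361 = 361
  C-H: 5 × 404 = 2020
  C-I: 1 × 244 = 244
  Σ(formed) = 2625 kJ
ΔH = Σ(broken) − Σ(formed) = 2564 − 2625 = −61 kJ
For 2× the reaction as written: 2 × (−61) = −122 kJ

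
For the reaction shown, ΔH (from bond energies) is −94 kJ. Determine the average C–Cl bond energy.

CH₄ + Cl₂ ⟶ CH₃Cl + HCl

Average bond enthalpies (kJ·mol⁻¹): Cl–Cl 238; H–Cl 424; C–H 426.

D(C–Cl) ≈ 334 kJ/mol

Let D be the C–Cl bond energy.
Σ(broken) = 4×426 + 1×238 = 1942
Σ(formed) = 1×D + 3×426 + 1×424 = 1702 + D
ΔH = Σ(broken) − Σ(formed) = (1942) − (1702 + D) = +240 − D
Setting this equal to −94 kJ gives D = 334 kJ/mol.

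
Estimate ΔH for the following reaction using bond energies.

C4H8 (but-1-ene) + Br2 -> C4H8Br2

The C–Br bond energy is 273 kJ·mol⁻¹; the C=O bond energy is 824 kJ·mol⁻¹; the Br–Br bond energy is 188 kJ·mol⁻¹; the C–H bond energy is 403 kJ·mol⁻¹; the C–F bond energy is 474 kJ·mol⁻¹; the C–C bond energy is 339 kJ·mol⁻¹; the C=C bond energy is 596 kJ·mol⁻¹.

ΔH ≈ −101 kJ

Bonds broken (reactants):
  Br–Br: 1 × 188 = 188
  C–C: 2 × 339 = 678
  C–H: 8 × 403 = 3224
  C=C: 1 × 596 = 596
  Σ(broken) = 4686 kJ
Bonds formed (products):
  C–Br: 2 × 273 = 546
  C–C: 3 × 339 = 1017
  C–H: 8 × 403 = 3224
  Σ(formed) = 4787 kJ
ΔH = Σ(broken) − Σ(formed) = 4686 − 4787 = −101 kJ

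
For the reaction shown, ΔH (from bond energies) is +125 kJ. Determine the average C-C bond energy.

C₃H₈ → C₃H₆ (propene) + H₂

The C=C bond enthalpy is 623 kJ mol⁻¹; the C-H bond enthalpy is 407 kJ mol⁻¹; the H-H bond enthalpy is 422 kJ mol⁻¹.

D(C-C) ≈ 356 kJ/mol

Let D be the C-C bond energy.
Σ(broken) = 2×D + 8×407 = 3256 + 2D
Σ(formed) = 1×D + 6×407 + 1×623 + 1×422 = 3487 + D
ΔH = Σ(broken) − Σ(formed) = (3256 + 2D) − (3487 + D) = −231 + D
Setting this equal to +125 kJ gives D = 356 kJ/mol.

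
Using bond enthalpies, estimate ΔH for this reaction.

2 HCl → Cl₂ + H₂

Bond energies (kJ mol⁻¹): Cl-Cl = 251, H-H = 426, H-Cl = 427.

ΔH ≈ +177 kJ

Bonds broken (reactants):
  H-Cl: 2 × 427 = 854
  Σ(broken) = 854 kJ
Bonds formed (products):
  Cl-Cl: 1 × 251 = 251
  H-H: 1 × 426 = 426
  Σ(formed) = 677 kJ
ΔH = Σ(broken) − Σ(formed) = 854 − 677 = +177 kJ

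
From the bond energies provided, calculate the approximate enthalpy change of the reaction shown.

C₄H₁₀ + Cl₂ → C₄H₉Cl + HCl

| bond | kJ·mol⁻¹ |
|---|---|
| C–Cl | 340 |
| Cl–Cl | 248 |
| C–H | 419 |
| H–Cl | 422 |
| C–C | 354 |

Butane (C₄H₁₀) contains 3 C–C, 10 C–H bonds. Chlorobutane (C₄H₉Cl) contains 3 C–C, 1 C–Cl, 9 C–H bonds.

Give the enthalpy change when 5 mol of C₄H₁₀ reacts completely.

ΔH = −475 kJ

Bonds broken (reactants):
  C–C: 3 × 354 = 1062
  C–H: 10 × 419 = 4190
  Cl–Cl: 1 × 248 = 248
  Σ(broken) = 5500 kJ
Bonds formed (products):
  C–C: 3 × 354 = 1062
  C–Cl: 1 × 340 = 340
  C–H: 9 × 419 = 3771
  H–Cl: 1 × 422 = 422
  Σ(formed) = 5595 kJ
ΔH = Σ(broken) − Σ(formed) = 5500 − 5595 = −95 kJ
For 5× the reaction as written: 5 × (−95) = −475 kJ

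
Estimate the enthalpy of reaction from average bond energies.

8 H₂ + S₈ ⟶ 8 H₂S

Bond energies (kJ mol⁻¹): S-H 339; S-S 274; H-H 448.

Bonds broken (reactants):
  H-H: 8 × 448 = 3584
  S-S: 8 × 274 = 2192
  Σ(broken) = 5776 kJ
Bonds formed (products):
  S-H: 16 × 339 = 5424
  Σ(formed) = 5424 kJ
ΔH = Σ(broken) − Σ(formed) = 5776 − 5424 = +352 kJ

ΔH ≈ +352 kJ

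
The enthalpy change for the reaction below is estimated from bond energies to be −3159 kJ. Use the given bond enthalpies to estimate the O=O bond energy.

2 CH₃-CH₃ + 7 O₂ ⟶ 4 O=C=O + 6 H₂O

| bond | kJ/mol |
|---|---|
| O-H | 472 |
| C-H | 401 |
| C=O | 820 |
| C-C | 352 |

D(O=O) ≈ 507 kJ/mol

Let D be the O=O bond energy.
Σ(broken) = 2×352 + 12×401 + 7×D = 5516 + 7D
Σ(formed) = 8×820 + 12×472 = 12224
ΔH = Σ(broken) − Σ(formed) = (5516 + 7D) − (12224) = −6708 + 7D
Setting this equal to −3159 kJ gives 7D = 3549, so D = 507 kJ/mol.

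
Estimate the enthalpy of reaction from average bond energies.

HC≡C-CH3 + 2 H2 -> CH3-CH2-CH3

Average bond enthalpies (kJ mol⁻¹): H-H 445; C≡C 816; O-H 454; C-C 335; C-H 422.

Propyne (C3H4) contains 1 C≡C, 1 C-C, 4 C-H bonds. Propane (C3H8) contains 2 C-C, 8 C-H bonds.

ΔH ≈ −317 kJ

Bonds broken (reactants):
  C≡C: 1 × 816 = 816
  C-C: 1 × 335 = 335
  C-H: 4 × 422 = 1688
  H-H: 2 × 445 = 890
  Σ(broken) = 3729 kJ
Bonds formed (products):
  C-C: 2 × 335 = 670
  C-H: 8 × 422 = 3376
  Σ(formed) = 4046 kJ
ΔH = Σ(broken) − Σ(formed) = 3729 − 4046 = −317 kJ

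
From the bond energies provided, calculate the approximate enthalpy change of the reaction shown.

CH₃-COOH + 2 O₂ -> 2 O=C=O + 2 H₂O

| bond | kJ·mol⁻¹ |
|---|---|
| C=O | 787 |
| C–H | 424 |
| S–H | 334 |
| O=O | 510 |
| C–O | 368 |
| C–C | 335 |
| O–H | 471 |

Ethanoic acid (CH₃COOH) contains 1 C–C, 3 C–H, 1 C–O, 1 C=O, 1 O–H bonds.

Bonds broken (reactants):
  C–C: 1 × 335 = 335
  C–H: 3 × 424 = 1272
  C–O: 1 × 368 = 368
  C=O: 1 × 787 = 787
  O–H: 1 × 471 = 471
  O=O: 2 × 510 = 1020
  Σ(broken) = 4253 kJ
Bonds formed (products):
  C=O: 4 × 787 = 3148
  O–H: 4 × 471 = 1884
  Σ(formed) = 5032 kJ
ΔH = Σ(broken) − Σ(formed) = 4253 − 5032 = −779 kJ

ΔH ≈ −779 kJ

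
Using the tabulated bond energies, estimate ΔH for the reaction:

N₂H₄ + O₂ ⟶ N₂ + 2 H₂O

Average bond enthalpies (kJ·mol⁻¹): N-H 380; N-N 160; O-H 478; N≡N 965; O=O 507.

Bonds broken (reactants):
  N-H: 4 × 380 = 1520
  N-N: 1 × 160 = 160
  O=O: 1 × 507 = 507
  Σ(broken) = 2187 kJ
Bonds formed (products):
  N≡N: 1 × 965 = 965
  O-H: 4 × 478 = 1912
  Σ(formed) = 2877 kJ
ΔH = Σ(broken) − Σ(formed) = 2187 − 2877 = −690 kJ

ΔH ≈ −690 kJ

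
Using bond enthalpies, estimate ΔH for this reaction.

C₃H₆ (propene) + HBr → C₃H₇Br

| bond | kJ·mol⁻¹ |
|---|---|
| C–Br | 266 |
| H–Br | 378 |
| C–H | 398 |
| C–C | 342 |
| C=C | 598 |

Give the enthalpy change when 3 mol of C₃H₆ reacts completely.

Bonds broken (reactants):
  C–C: 1 × 342 = 342
  C–H: 6 × 398 = 2388
  C=C: 1 × 598 = 598
  H–Br: 1 × 378 = 378
  Σ(broken) = 3706 kJ
Bonds formed (products):
  C–Br: 1 × 266 = 266
  C–C: 2 × 342 = 684
  C–H: 7 × 398 = 2786
  Σ(formed) = 3736 kJ
ΔH = Σ(broken) − Σ(formed) = 3706 − 3736 = −30 kJ
For 3× the reaction as written: 3 × (−30) = −90 kJ

ΔH = −90 kJ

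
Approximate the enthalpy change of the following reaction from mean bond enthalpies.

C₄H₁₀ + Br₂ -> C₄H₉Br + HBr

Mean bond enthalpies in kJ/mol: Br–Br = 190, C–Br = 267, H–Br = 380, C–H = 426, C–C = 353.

Bonds broken (reactants):
  Br–Br: 1 × 190 = 190
  C–C: 3 × 353 = 1059
  C–H: 10 × 426 = 4260
  Σ(broken) = 5509 kJ
Bonds formed (products):
  C–Br: 1 × 267 = 267
  C–C: 3 × 353 = 1059
  C–H: 9 × 426 = 3834
  H–Br: 1 × 380 = 380
  Σ(formed) = 5540 kJ
ΔH = Σ(broken) − Σ(formed) = 5509 − 5540 = −31 kJ

ΔH ≈ −31 kJ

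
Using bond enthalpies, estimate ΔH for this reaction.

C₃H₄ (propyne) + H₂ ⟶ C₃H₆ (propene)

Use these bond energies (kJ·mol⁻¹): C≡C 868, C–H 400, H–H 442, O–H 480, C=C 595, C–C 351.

Bonds broken (reactants):
  C≡C: 1 × 868 = 868
  C–C: 1 × 351 = 351
  C–H: 4 × 400 = 1600
  H–H: 1 × 442 = 442
  Σ(broken) = 3261 kJ
Bonds formed (products):
  C–C: 1 × 351 = 351
  C–H: 6 × 400 = 2400
  C=C: 1 × 595 = 595
  Σ(formed) = 3346 kJ
ΔH = Σ(broken) − Σ(formed) = 3261 − 3346 = −85 kJ

ΔH ≈ −85 kJ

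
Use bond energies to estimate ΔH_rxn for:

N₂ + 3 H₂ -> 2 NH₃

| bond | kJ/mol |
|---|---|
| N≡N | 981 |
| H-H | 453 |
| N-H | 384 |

ΔH ≈ +36 kJ

Bonds broken (reactants):
  H-H: 3 × 453 = 1359
  N≡N: 1 × 981 = 981
  Σ(broken) = 2340 kJ
Bonds formed (products):
  N-H: 6 × 384 = 2304
  Σ(formed) = 2304 kJ
ΔH = Σ(broken) − Σ(formed) = 2340 − 2304 = +36 kJ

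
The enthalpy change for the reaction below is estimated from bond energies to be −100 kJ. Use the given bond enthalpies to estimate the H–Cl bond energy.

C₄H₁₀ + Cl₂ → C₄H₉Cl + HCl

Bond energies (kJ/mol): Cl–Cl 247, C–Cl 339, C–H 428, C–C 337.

D(H–Cl) ≈ 436 kJ/mol

Let D be the H–Cl bond energy.
Σ(broken) = 3×337 + 10×428 + 1×247 = 5538
Σ(formed) = 3×337 + 1×339 + 9×428 + 1×D = 5202 + D
ΔH = Σ(broken) − Σ(formed) = (5538) − (5202 + D) = +336 − D
Setting this equal to −100 kJ gives D = 436 kJ/mol.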